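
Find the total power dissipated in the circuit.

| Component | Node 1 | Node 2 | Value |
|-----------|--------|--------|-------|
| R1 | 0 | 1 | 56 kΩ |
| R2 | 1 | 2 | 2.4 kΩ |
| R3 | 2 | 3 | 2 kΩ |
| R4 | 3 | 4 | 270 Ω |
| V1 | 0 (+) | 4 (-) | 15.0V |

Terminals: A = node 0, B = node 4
Nodal analysis, taking node 4 as the 0 V reference.
Source V1 fixes V_0 = 15 V.
KCL at each unknown node (sum of currents leaving = 0; resistances in Ω):
  Node 1: (V_1 - 15)/56000 + (V_1 - V_2)/2400 = 0
  Node 2: (V_2 - V_1)/2400 + (V_2 - V_3)/2000 = 0
  Node 3: (V_3 - V_2)/2000 + (V_3 - 0)/270 = 0
Collecting terms (coefficients in siemens):
  0.0004345·V_1 - 0.0004167·V_2 = 0.0002679
  0.0009167·V_2 - 0.0004167·V_1 - 0.0005·V_3 = 0
  0.004204·V_3 - 0.0005·V_2 = 0
Solving these 3 simultaneous equations (Gaussian elimination) gives:
  V_1 = 1.155 V, V_2 = 0.5612 V, V_3 = 0.06675 V
Power in each resistor, P = (ΔV)²/R:
  P_R1 = (15 - 1.155)²/56000 = 0.003423 W
  P_R2 = (1.155 - 0.5612)²/2400 = 0.0001467 W
  P_R3 = (0.5612 - 0.06675)²/2000 = 0.0001223 W
  P_R4 = (0.06675 - 0)²/270 = 0.0000165 W
P_total = P_R1 + P_R2 + P_R3 + P_R4 = 0.003709 W

Final answer: 0.003709 W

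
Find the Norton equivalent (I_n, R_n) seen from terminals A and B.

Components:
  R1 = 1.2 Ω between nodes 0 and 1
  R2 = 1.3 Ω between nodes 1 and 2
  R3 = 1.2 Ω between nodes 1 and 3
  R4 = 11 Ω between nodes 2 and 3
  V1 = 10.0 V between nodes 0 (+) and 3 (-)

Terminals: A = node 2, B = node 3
Find the Thévenin equivalent first; then I_n = V_th/R_th and R_n = R_th.
Step 1 — V_th is the open-circuit voltage V_A - V_B (nothing connected across the terminals).
Nodal analysis, taking node 3 as the 0 V reference.
Source V1 fixes V_0 = 10 V.
KCL at each unknown node (sum of currents leaving = 0; resistances in Ω):
  Node 1: (V_1 - 10)/1.2 + (V_1 - V_2)/1.3 + (V_1 - 0)/1.2 = 0
  Node 2: (V_2 - V_1)/1.3 + (V_2 - 0)/11 = 0
Collecting terms (coefficients in siemens):
  2.436·V_1 - 0.7692·V_2 = 8.333
  0.8601·V_2 - 0.7692·V_1 = 0
Determinant D = (2.436)(0.8601) - (-0.7692)(-0.7692) = 1.503
V_1 = [(8.333)(0.8601) - (-0.7692)(0)]/D = 4.767 V
V_2 = [(2.436)(0) - (8.333)(-0.7692)]/D = 4.264 V
V_th = V_2 - V_3 = 4.264 - 0 = 4.264 V
Step 2 — R_th: zero the source — replace V1 by a short circuit (node 3 merges into node 0) — and find the resistance seen between A (node 2) and B (node 0).
Reduce the network between node 2 (A) and node 0 (B) by series/parallel combination:
  Rp1 = R1 ‖ R3 (parallel, both between nodes 0 and 1) = 1/(1/1.2 + 1/1.2) = 0.6 Ω
  Rs1 = R2 + Rp1 (series, joined only at node 1) = 1.3 + 0.6 = 1.9 Ω
  Rp2 = R4 ‖ Rs1 (parallel, both between nodes 0 and 2) = 1/(1/11 + 1/1.9) = 1.62 Ω
R_th = 1.62 Ω
I_n = V_th/R_th = 4.264/1.62 = 2.632 A, and R_n = R_th = 1.62 Ω

Final answer: I_n = 2.632 A, R_n = 1.62 Ω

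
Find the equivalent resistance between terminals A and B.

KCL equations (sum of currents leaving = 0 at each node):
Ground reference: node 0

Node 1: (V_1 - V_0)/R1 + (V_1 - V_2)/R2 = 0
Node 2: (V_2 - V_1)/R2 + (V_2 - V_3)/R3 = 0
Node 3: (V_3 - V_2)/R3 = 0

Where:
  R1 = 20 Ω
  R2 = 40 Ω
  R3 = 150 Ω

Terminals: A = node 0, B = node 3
Reduce the network between node 0 (A) and node 3 (B) by series/parallel combination:
  Rs1 = R1 + R2 (series, joined only at node 1) = 20 + 40 = 60 Ω
  Rs2 = R3 + Rs1 (series, joined only at node 2) = 150 + 60 = 210 Ω
R_eq = 210 Ω

Final answer: 210 Ω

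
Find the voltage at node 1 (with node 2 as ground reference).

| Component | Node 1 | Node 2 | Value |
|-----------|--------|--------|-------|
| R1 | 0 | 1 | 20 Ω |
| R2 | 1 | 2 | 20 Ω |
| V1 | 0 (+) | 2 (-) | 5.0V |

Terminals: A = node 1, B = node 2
Nodal analysis, taking node 2 as the 0 V reference.
Source V1 fixes V_0 = 5 V.
KCL at each unknown node (sum of currents leaving = 0; resistances in Ω):
  Node 1: (V_1 - 5)/20 + (V_1 - 0)/20 = 0
Collecting terms: 0.1 × V_1 = 0.25  =>  V_1 = 2.5 V
The requested potential is V_1 = 2.5 V.

Final answer: V_1 = 2.5 V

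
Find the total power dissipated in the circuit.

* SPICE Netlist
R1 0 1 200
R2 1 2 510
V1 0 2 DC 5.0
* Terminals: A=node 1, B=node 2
Nodal analysis, taking node 2 as the 0 V reference.
Source V1 fixes V_0 = 5 V.
KCL at each unknown node (sum of currents leaving = 0; resistances in Ω):
  Node 1: (V_1 - 5)/200 + (V_1 - 0)/510 = 0
Collecting terms: 0.006961 × V_1 = 0.025  =>  V_1 = 3.592 V
Power in each resistor, P = (ΔV)²/R:
  P_R1 = (5 - 3.592)²/200 = 0.009919 W
  P_R2 = (3.592 - 0)²/510 = 0.02529 W
P_total = P_R1 + P_R2 = 0.03521 W

Final answer: 0.03521 W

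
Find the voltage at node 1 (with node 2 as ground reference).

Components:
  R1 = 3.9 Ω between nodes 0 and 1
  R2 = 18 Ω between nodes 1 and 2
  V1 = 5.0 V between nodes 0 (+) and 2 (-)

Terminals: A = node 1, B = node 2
Nodal analysis, taking node 2 as the 0 V reference.
Source V1 fixes V_0 = 5 V.
KCL at each unknown node (sum of currents leaving = 0; resistances in Ω):
  Node 1: (V_1 - 5)/3.9 + (V_1 - 0)/18 = 0
Collecting terms: 0.312 × V_1 = 1.282  =>  V_1 = 4.11 V
The requested potential is V_1 = 4.11 V.

Final answer: V_1 = 4.11 V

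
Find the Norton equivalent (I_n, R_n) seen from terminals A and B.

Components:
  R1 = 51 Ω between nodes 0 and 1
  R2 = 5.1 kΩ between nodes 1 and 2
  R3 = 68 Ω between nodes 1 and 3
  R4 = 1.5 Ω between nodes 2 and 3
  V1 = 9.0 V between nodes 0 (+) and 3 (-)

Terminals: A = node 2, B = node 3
Find the Thévenin equivalent first; then I_n = V_th/R_th and R_n = R_th.
Step 1 — V_th is the open-circuit voltage V_A - V_B (nothing connected across the terminals).
Nodal analysis, taking node 3 as the 0 V reference.
Source V1 fixes V_0 = 9 V.
KCL at each unknown node (sum of currents leaving = 0; resistances in Ω):
  Node 1: (V_1 - 9)/51 + (V_1 - V_2)/5100 + (V_1 - 0)/68 = 0
  Node 2: (V_2 - V_1)/5100 + (V_2 - 0)/1.5 = 0
Collecting terms (coefficients in siemens):
  0.03451·V_1 - 0.0001961·V_2 = 0.1765
  0.6669·V_2 - 0.0001961·V_1 = 0
Determinant D = (0.03451)(0.6669) - (-0.0001961)(-0.0001961) = 0.02301
V_1 = [(0.1765)(0.6669) - (-0.0001961)(0)]/D = 5.114 V
V_2 = [(0.03451)(0) - (0.1765)(-0.0001961)]/D = 0.001504 V
V_th = V_2 - V_3 = 0.001504 - 0 = 0.001504 V
Step 2 — R_th: zero the source — replace V1 by a short circuit (node 3 merges into node 0) — and find the resistance seen between A (node 2) and B (node 0).
Reduce the network between node 2 (A) and node 0 (B) by series/parallel combination:
  Rp1 = R1 ‖ R3 (parallel, both between nodes 0 and 1) = 1/(1/51 + 1/68) = 29.14 Ω
  Rs1 = R2 + Rp1 (series, joined only at node 1) = 5100 + 29.14 = 5129 Ω
  Rp2 = R4 ‖ Rs1 (parallel, both between nodes 0 and 2) = 1/(1/1.5 + 1/5129) = 1.5 Ω
R_th = 1.5 Ω
I_n = V_th/R_th = 0.001504/1.5 = 0.001003 A, and R_n = R_th = 1.5 Ω

Final answer: I_n = 0.001003 A, R_n = 1.5 Ω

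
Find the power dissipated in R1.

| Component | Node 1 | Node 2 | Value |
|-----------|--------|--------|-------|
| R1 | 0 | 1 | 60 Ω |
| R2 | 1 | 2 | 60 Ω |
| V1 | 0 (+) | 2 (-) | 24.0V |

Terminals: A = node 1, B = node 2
Nodal analysis, taking node 2 as the 0 V reference.
Source V1 fixes V_0 = 24 V.
KCL at each unknown node (sum of currents leaving = 0; resistances in Ω):
  Node 1: (V_1 - 24)/60 + (V_1 - 0)/60 = 0
Collecting terms: 0.03333 × V_1 = 0.4  =>  V_1 = 12 V
I_R1 = (V_0 - V_1)/R1 = (24 - 12)/60 = 0.2 A
P_R1 = I_R1² × R1 = (0.2)² × 60 = 2.4 W

Final answer: 2.4 W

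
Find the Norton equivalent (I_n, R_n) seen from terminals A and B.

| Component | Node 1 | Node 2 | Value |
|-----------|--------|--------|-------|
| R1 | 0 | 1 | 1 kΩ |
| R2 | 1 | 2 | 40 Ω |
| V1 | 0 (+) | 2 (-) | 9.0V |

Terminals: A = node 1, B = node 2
Find the Thévenin equivalent first; then I_n = V_th/R_th and R_n = R_th.
Step 1 — V_th is the open-circuit voltage V_A - V_B (nothing connected across the terminals).
Nodal analysis, taking node 2 as the 0 V reference.
Source V1 fixes V_0 = 9 V.
KCL at each unknown node (sum of currents leaving = 0; resistances in Ω):
  Node 1: (V_1 - 9)/1000 + (V_1 - 0)/40 = 0
Collecting terms: 0.026 × V_1 = 0.009  =>  V_1 = 0.3462 V
V_th = V_1 - V_2 = 0.3462 - 0 = 0.3462 V
Step 2 — R_th: zero the source — replace V1 by a short circuit (node 2 merges into node 0) — and find the resistance seen between A (node 1) and B (node 0).
Reduce the network between node 1 (A) and node 0 (B) by series/parallel combination:
  Rp1 = R1 ‖ R2 (parallel, both between nodes 0 and 1) = 1/(1/1000 + 1/40) = 38.46 Ω
R_th = 38.46 Ω
I_n = V_th/R_th = 0.3462/38.46 = 0.009 A, and R_n = R_th = 38.46 Ω

Final answer: I_n = 0.009 A, R_n = 38.46 Ω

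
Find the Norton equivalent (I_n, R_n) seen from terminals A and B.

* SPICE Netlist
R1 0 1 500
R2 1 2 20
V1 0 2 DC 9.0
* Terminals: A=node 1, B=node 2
Find the Thévenin equivalent first; then I_n = V_th/R_th and R_n = R_th.
Step 1 — V_th is the open-circuit voltage V_A - V_B (nothing connected across the terminals).
Nodal analysis, taking node 2 as the 0 V reference.
Source V1 fixes V_0 = 9 V.
KCL at each unknown node (sum of currents leaving = 0; resistances in Ω):
  Node 1: (V_1 - 9)/500 + (V_1 - 0)/20 = 0
Collecting terms: 0.052 × V_1 = 0.018  =>  V_1 = 0.3462 V
V_th = V_1 - V_2 = 0.3462 - 0 = 0.3462 V
Step 2 — R_th: zero the source — replace V1 by a short circuit (node 2 merges into node 0) — and find the resistance seen between A (node 1) and B (node 0).
Reduce the network between node 1 (A) and node 0 (B) by series/parallel combination:
  Rp1 = R1 ‖ R2 (parallel, both between nodes 0 and 1) = 1/(1/500 + 1/20) = 19.23 Ω
R_th = 19.23 Ω
I_n = V_th/R_th = 0.3462/19.23 = 0.018 A, and R_n = R_th = 19.23 Ω

Final answer: I_n = 0.018 A, R_n = 19.23 Ω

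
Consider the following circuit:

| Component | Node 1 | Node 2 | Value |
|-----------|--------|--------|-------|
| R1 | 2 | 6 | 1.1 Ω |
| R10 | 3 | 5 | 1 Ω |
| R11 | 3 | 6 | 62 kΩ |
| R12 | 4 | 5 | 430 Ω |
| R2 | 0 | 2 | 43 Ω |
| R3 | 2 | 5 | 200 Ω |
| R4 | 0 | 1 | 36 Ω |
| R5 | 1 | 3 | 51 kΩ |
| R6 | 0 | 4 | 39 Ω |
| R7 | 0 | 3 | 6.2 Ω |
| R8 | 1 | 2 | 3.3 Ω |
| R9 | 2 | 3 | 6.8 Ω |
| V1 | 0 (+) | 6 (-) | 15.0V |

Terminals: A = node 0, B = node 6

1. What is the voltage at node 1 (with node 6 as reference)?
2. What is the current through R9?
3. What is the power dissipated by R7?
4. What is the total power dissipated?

Nodal analysis, taking node 6 as the 0 V reference.
Source V1 fixes V_0 = 15 V.
KCL at each unknown node (sum of currents leaving = 0; resistances in Ω):
  Node 1: (V_1 - 15)/36 + (V_1 - V_3)/51000 + (V_1 - V_2)/3.3 = 0
  Node 2: (V_2 - 0)/1.1 + (V_2 - 15)/43 + (V_2 - V_5)/200 + (V_2 - V_1)/3.3 + (V_2 - V_3)/6.8 = 0
  Node 3: (V_3 - V_1)/51000 + (V_3 - 15)/6.2 + (V_3 - V_2)/6.8 + (V_3 - V_5)/1 + (V_3 - 0)/62000 = 0
  Node 4: (V_4 - 15)/39 + (V_4 - V_5)/430 = 0
  Node 5: (V_5 - V_2)/200 + (V_5 - V_3)/1 + (V_5 - V_4)/430 = 0
Collecting terms (coefficients in siemens):
  0.3308·V_1 - 0.303·V_2 - 0.00001961·V_3 = 0.4167
  1.387·V_2 - 0.303·V_1 - 0.1471·V_3 - 0.005·V_5 = 0.3488
  1.308·V_3 - 0.00001961·V_1 - 0.1471·V_2 - 1·V_5 = 2.419
  0.02797·V_4 - 0.002326·V_5 = 0.3846
  1.007·V_5 - 0.005·V_2 - 1·V_3 - 0.002326·V_4 = 0
Solving these 5 simultaneous equations (Gaussian elimination) gives:
  V_1 = 2.95 V, V_2 = 1.845 V, V_3 = 8.659 V, V_4 = 14.47 V
  V_5 = 8.638 V
Part 1:
  Read off the nodal solution: V_1 = 2.95 V
Part 2:
  I_R9 = (V_2 - V_3)/R9 = (1.845 - 8.659)/6.8 = -1.002 A
  Magnitude: I_R9 = 1.002 A
Part 3:
  I_R7 = (V_0 - V_3)/R7 = (15 - 8.659)/6.2 = 1.023 A
  P_R7 = I_R7² × R7 = (1.023)² × 6.2 = 6.485 W
Part 4:
  Power in each resistor, P = (ΔV)²/R:
    P_R1 = (1.845 - 0)²/1.1 = 3.093 W
    P_R2 = (15 - 1.845)²/43 = 4.025 W
    P_R3 = (1.845 - 8.638)²/200 = 0.2308 W
    P_R4 = (15 - 2.95)²/36 = 4.034 W
    P_R5 = (2.95 - 8.659)²/51000 = 0.0006391 W
    P_R6 = (15 - 14.47)²/39 = 0.007175 W
    P_R7 = (15 - 8.659)²/6.2 = 6.485 W
    P_R8 = (2.95 - 1.845)²/3.3 = 0.37 W
    P_R9 = (1.845 - 8.659)²/6.8 = 6.829 W
    P_R10 = (8.659 - 8.638)²/1 = 0.0004164 W
    P_R11 = (8.659 - 0)²/62000 = 0.001209 W
    P_R12 = (14.47 - 8.638)²/430 = 0.07911 W
  P_total = P_R1 + P_R2 + P_R3 + P_R4 + P_R5 + P_R6 + P_R7 + P_R8 + P_R9 + P_R10 + P_R11 + P_R12 = 25.16 W

Final answers:
1. V_1 = 2.95 V
2. I_R9 = 1.002 A
3. P_R7 = 6.485 W
4. P_total = 25.16 W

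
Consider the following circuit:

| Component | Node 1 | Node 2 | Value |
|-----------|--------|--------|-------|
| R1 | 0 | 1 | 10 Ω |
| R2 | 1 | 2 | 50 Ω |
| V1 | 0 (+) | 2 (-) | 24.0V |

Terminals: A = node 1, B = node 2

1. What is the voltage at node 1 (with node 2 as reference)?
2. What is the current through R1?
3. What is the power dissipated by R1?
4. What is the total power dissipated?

Nodal analysis, taking node 2 as the 0 V reference.
Source V1 fixes V_0 = 24 V.
KCL at each unknown node (sum of currents leaving = 0; resistances in Ω):
  Node 1: (V_1 - 24)/10 + (V_1 - 0)/50 = 0
Collecting terms: 0.12 × V_1 = 2.4  =>  V_1 = 20 V
Part 1:
  Read off the nodal solution: V_1 = 20 V
Part 2:
  I_R1 = (V_0 - V_1)/R1 = (24 - 20)/10 = 0.4 A
  Magnitude: I_R1 = 0.4 A
Part 3:
  I_R1 = (V_0 - V_1)/R1 = (24 - 20)/10 = 0.4 A
  P_R1 = I_R1² × R1 = (0.4)² × 10 = 1.6 W
Part 4:
  Power in each resistor, P = (ΔV)²/R:
    P_R1 = (24 - 20)²/10 = 1.6 W
    P_R2 = (20 - 0)²/50 = 8 W
  P_total = P_R1 + P_R2 = 9.6 W

Final answers:
1. V_1 = 20 V
2. I_R1 = 0.4 A
3. P_R1 = 1.6 W
4. P_total = 9.6 W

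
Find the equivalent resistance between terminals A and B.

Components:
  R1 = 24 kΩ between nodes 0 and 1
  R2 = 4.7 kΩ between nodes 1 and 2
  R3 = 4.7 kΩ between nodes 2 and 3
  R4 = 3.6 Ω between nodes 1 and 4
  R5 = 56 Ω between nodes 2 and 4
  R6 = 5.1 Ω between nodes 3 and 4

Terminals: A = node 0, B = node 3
The network is not a plain series/parallel combination. Inject a 1 A test current into terminal A (node 0) and return it from terminal B (node 3); then R_eq = V_A / (1 A).
Nodal analysis, taking node 3 as the 0 V reference.
Current source I_test pushes 1 A into node 0 and draws it out of node 3.
KCL at each unknown node (sum of currents leaving = 0; resistances in Ω):
  Node 0: (V_0 - V_1)/24000 - 1 = 0
  Node 1: (V_1 - V_0)/24000 + (V_1 - V_2)/4700 + (V_1 - V_4)/3.6 = 0
  Node 2: (V_2 - V_1)/4700 + (V_2 - 0)/4700 + (V_2 - V_4)/56 = 0
  Node 4: (V_4 - V_1)/3.6 + (V_4 - V_2)/56 + (V_4 - 0)/5.1 = 0
Collecting terms (coefficients in siemens):
  0.00004167·V_0 - 0.00004167·V_1 = 1
  0.278·V_1 - 0.00004167·V_0 - 0.0002128·V_2 - 0.2778·V_4 = 0
  0.01828·V_2 - 0.0002128·V_1 - 0.01786·V_4 = 0
  0.4917·V_4 - 0.2778·V_1 - 0.01786·V_2 = 0
Solving these 4 simultaneous equations (Gaussian elimination) gives:
  V_0 = 24010 V, V_1 = 8.692 V, V_2 = 5.077 V, V_4 = 5.094 V
R_eq = V_0 / 1 A = 24010 Ω = 24.01 kΩ

Final answer: 24.01 kΩ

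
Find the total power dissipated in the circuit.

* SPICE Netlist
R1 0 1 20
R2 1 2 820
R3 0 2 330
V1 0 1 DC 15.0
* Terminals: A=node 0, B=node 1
Nodal analysis, taking node 1 as the 0 V reference.
Source V1 fixes V_0 = 15 V.
KCL at each unknown node (sum of currents leaving = 0; resistances in Ω):
  Node 2: (V_2 - 0)/820 + (V_2 - 15)/330 = 0
Collecting terms: 0.00425 × V_2 = 0.04545  =>  V_2 = 10.7 V
Power in each resistor, P = (ΔV)²/R:
  P_R1 = (15 - 0)²/20 = 11.25 W
  P_R2 = (0 - 10.7)²/820 = 0.1395 W
  P_R3 = (15 - 10.7)²/330 = 0.05614 W
P_total = P_R1 + P_R2 + P_R3 = 11.45 W

Final answer: 11.45 W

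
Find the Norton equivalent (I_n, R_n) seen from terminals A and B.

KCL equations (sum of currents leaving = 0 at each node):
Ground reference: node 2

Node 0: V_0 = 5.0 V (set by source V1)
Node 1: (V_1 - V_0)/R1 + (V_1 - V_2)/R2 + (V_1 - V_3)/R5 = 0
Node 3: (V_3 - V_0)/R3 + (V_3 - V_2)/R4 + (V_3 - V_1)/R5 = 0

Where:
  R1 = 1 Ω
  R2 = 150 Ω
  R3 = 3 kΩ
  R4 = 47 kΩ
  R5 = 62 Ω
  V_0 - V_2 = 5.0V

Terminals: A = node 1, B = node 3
Find the Thévenin equivalent first; then I_n = V_th/R_th and R_n = R_th.
Step 1 — V_th is the open-circuit voltage V_A - V_B (nothing connected across the terminals).
Nodal analysis, taking node 2 as the 0 V reference.
Source V1 fixes V_0 = 5 V.
KCL at each unknown node (sum of currents leaving = 0; resistances in Ω):
  Node 1: (V_1 - 5)/1 + (V_1 - 0)/150 + (V_1 - V_3)/62 = 0
  Node 3: (V_3 - 5)/3000 + (V_3 - 0)/47000 + (V_3 - V_1)/62 = 0
Collecting terms (coefficients in siemens):
  1.023·V_1 - 0.01613·V_3 = 5
  0.01648·V_3 - 0.01613·V_1 = 0.001667
Determinant D = (1.023)(0.01648) - (-0.01613)(-0.01613) = 0.0166
V_1 = [(5)(0.01648) - (-0.01613)(0.001667)]/D = 4.967 V
V_3 = [(1.023)(0.001667) - (5)(-0.01613)]/D = 4.961 V
V_th = V_1 - V_3 = 4.967 - 4.961 = 0.00574 V
Step 2 — R_th: zero the source — replace V1 by a short circuit (node 2 merges into node 0) — and find the resistance seen between A (node 1) and B (node 3).
Reduce the network between node 1 (A) and node 3 (B) by series/parallel combination:
  Rp1 = R1 ‖ R2 (parallel, both between nodes 0 and 1) = 1/(1/1 + 1/150) = 0.9934 Ω
  Rp2 = R3 ‖ R4 (parallel, both between nodes 0 and 3) = 1/(1/3000 + 1/47000) = 2820 Ω
  Rs1 = Rp1 + Rp2 (series, joined only at node 0) = 0.9934 + 2820 = 2821 Ω
  Rp3 = R5 ‖ Rs1 (parallel, both between nodes 1 and 3) = 1/(1/62 + 1/2821) = 60.67 Ω
R_th = 60.67 Ω
I_n = V_th/R_th = 0.00574/60.67 = 0.00009461 A, and R_n = R_th = 60.67 Ω

Final answer: I_n = 9.461e-05 A, R_n = 60.67 Ω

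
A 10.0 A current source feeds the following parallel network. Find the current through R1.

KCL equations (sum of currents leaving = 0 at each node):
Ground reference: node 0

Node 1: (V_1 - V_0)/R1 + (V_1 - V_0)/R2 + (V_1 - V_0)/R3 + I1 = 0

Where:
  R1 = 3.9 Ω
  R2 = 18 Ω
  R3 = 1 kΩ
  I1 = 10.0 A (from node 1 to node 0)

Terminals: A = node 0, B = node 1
All resistors sit directly between nodes 0 and 1, so they are in parallel and share one voltage V; the full source current 10 A splits among them.
1/R_par = 1/3.9 + 1/18 + 1/1000 = 0.313 S  =>  R_par = 3.195 Ω
V = I × R_par = 10 × 3.195 = 31.95 V
I_R1 = V/R1 = 31.95/3.9 = 8.193 A

Final answer: 8.193 A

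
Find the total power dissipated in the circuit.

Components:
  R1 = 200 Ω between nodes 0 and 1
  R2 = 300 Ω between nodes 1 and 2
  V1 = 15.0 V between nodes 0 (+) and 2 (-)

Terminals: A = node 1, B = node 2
Nodal analysis, taking node 2 as the 0 V reference.
Source V1 fixes V_0 = 15 V.
KCL at each unknown node (sum of currents leaving = 0; resistances in Ω):
  Node 1: (V_1 - 15)/200 + (V_1 - 0)/300 = 0
Collecting terms: 0.008333 × V_1 = 0.075  =>  V_1 = 9 V
Power in each resistor, P = (ΔV)²/R:
  P_R1 = (15 - 9)²/200 = 0.18 W
  P_R2 = (9 - 0)²/300 = 0.27 W
P_total = P_R1 + P_R2 = 0.45 W

Final answer: 0.45 W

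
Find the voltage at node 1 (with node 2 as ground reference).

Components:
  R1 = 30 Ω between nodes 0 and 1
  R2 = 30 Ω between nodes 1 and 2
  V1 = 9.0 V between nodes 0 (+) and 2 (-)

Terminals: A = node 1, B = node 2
Nodal analysis, taking node 2 as the 0 V reference.
Source V1 fixes V_0 = 9 V.
KCL at each unknown node (sum of currents leaving = 0; resistances in Ω):
  Node 1: (V_1 - 9)/30 + (V_1 - 0)/30 = 0
Collecting terms: 0.06667 × V_1 = 0.3  =>  V_1 = 4.5 V
The requested potential is V_1 = 4.5 V.

Final answer: V_1 = 4.5 V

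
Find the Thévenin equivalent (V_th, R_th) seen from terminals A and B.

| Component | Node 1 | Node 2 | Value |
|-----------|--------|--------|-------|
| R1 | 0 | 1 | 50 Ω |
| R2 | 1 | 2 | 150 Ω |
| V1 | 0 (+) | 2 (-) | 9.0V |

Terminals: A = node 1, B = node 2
Step 1 — V_th is the open-circuit voltage V_A - V_B (nothing connected across the terminals).
Nodal analysis, taking node 2 as the 0 V reference.
Source V1 fixes V_0 = 9 V.
KCL at each unknown node (sum of currents leaving = 0; resistances in Ω):
  Node 1: (V_1 - 9)/50 + (V_1 - 0)/150 = 0
Collecting terms: 0.02667 × V_1 = 0.18  =>  V_1 = 6.75 V
V_th = V_1 - V_2 = 6.75 - 0 = 6.75 V
Step 2 — R_th: zero the source — replace V1 by a short circuit (node 2 merges into node 0) — and find the resistance seen between A (node 1) and B (node 0).
Reduce the network between node 1 (A) and node 0 (B) by series/parallel combination:
  Rp1 = R1 ‖ R2 (parallel, both between nodes 0 and 1) = 1/(1/50 + 1/150) = 37.5 Ω
R_th = 37.5 Ω

Final answer: V_th = 6.75 V, R_th = 37.5 Ω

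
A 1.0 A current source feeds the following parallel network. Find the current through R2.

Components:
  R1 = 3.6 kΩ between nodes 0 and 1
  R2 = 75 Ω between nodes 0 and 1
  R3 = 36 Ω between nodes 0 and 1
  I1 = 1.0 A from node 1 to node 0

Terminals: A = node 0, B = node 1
All resistors sit directly between nodes 0 and 1, so they are in parallel and share one voltage V; the full source current 1 A splits among them.
1/R_par = 1/3600 + 1/75 + 1/36 = 0.04139 S  =>  R_par = 24.16 Ω
V = I × R_par = 1 × 24.16 = 24.16 V
I_R2 = V/R2 = 24.16/75 = 0.3221 A

Final answer: 0.3221 A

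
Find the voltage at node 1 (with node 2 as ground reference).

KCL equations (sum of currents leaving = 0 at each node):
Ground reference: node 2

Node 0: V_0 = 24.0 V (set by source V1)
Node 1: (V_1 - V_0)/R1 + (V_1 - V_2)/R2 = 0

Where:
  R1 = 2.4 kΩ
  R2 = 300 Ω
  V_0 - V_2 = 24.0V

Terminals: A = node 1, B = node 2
Nodal analysis, taking node 2 as the 0 V reference.
Source V1 fixes V_0 = 24 V.
KCL at each unknown node (sum of currents leaving = 0; resistances in Ω):
  Node 1: (V_1 - 24)/2400 + (V_1 - 0)/300 = 0
Collecting terms: 0.00375 × V_1 = 0.01  =>  V_1 = 2.667 V
The requested potential is V_1 = 2.667 V.

Final answer: V_1 = 2.667 V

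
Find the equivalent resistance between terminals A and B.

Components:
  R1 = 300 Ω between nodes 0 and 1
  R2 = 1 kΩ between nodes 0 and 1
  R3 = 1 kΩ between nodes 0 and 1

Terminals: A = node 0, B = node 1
Reduce the network between node 0 (A) and node 1 (B) by series/parallel combination:
  Rp1 = R1 ‖ R2 ‖ R3 (parallel, all between nodes 0 and 1) = 1/(1/300 + 1/1000 + 1/1000) = 187.5 Ω
R_eq = 187.5 Ω

Final answer: 187.5 Ω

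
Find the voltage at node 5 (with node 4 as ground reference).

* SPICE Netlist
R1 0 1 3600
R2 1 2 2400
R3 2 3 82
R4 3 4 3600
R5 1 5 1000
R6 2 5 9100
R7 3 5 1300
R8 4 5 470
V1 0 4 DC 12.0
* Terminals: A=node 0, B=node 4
Nodal analysis, taking node 4 as the 0 V reference.
Source V1 fixes V_0 = 12 V.
KCL at each unknown node (sum of currents leaving = 0; resistances in Ω):
  Node 1: (V_1 - 12)/3600 + (V_1 - V_2)/2400 + (V_1 - V_5)/1000 = 0
  Node 2: (V_2 - V_1)/2400 + (V_2 - V_3)/82 + (V_2 - V_5)/9100 = 0
  Node 3: (V_3 - V_2)/82 + (V_3 - 0)/3600 + (V_3 - V_5)/1300 = 0
  Node 5: (V_5 - V_1)/1000 + (V_5 - V_2)/9100 + (V_5 - V_3)/1300 + (V_5 - 0)/470 = 0
Collecting terms (coefficients in siemens):
  0.001694·V_1 - 0.0004167·V_2 - 0.001·V_5 = 0.003333
  0.01272·V_2 - 0.0004167·V_1 - 0.0122·V_3 - 0.0001099·V_5 = 0
  0.01324·V_3 - 0.0122·V_2 - 0.0007692·V_5 = 0
  0.004007·V_5 - 0.001·V_1 - 0.0001099·V_2 - 0.0007692·V_3 = 0
Solving these 4 simultaneous equations (Gaussian elimination) gives:
  V_1 = 2.903 V, V_2 = 1.369 V, V_3 = 1.32 V, V_5 = 1.015 V
The requested potential is V_5 = 1.015 V.

Final answer: V_5 = 1.015 V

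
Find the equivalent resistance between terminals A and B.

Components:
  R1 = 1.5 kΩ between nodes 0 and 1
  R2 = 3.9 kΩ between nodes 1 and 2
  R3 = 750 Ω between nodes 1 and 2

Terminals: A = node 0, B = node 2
Reduce the network between node 0 (A) and node 2 (B) by series/parallel combination:
  Rp1 = R2 ‖ R3 (parallel, both between nodes 1 and 2) = 1/(1/3900 + 1/750) = 629 Ω
  Rs1 = R1 + Rp1 (series, joined only at node 1) = 1500 + 629 = 2129 Ω
R_eq = 2.129 kΩ

Final answer: 2.129 kΩ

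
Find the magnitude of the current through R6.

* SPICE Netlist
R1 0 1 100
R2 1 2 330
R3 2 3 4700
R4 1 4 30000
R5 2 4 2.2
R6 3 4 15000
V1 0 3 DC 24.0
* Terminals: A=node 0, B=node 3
Nodal analysis, taking node 3 as the 0 V reference.
Source V1 fixes V_0 = 24 V.
KCL at each unknown node (sum of currents leaving = 0; resistances in Ω):
  Node 1: (V_1 - 24)/100 + (V_1 - V_2)/330 + (V_1 - V_4)/30000 = 0
  Node 2: (V_2 - V_1)/330 + (V_2 - 0)/4700 + (V_2 - V_4)/2.2 = 0
  Node 4: (V_4 - V_1)/30000 + (V_4 - V_2)/2.2 + (V_4 - 0)/15000 = 0
Collecting terms (coefficients in siemens):
  0.01306·V_1 - 0.00303·V_2 - 0.00003333·V_4 = 0.24
  0.4578·V_2 - 0.00303·V_1 - 0.4545·V_4 = 0
  0.4546·V_4 - 0.00003333·V_1 - 0.4545·V_2 = 0
Solving these 3 simultaneous equations (Gaussian elimination) gives:
  V_1 = 23.4 V, V_2 = 21.44 V, V_4 = 21.44 V
I_R6 = (V_3 - V_4)/R6 = (0 - 21.44)/15000 = -0.001429 A
|I_R6| = 0.001429 A

Final answer: |I_R6| = 0.001429 A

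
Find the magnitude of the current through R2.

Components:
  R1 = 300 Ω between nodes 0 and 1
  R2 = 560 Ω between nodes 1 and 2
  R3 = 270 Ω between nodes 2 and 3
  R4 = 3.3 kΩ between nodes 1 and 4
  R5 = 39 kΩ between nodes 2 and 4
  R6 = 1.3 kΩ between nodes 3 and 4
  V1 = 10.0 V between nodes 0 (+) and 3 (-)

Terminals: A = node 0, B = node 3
Nodal analysis, taking node 3 as the 0 V reference.
Source V1 fixes V_0 = 10 V.
KCL at each unknown node (sum of currents leaving = 0; resistances in Ω):
  Node 1: (V_1 - 10)/300 + (V_1 - V_2)/560 + (V_1 - V_4)/3300 = 0
  Node 2: (V_2 - V_1)/560 + (V_2 - 0)/270 + (V_2 - V_4)/39000 = 0
  Node 4: (V_4 - V_1)/3300 + (V_4 - V_2)/39000 + (V_4 - 0)/1300 = 0
Collecting terms (coefficients in siemens):
  0.005422·V_1 - 0.001786·V_2 - 0.000303·V_4 = 0.03333
  0.005515·V_2 - 0.001786·V_1 - 0.00002564·V_4 = 0
  0.001098·V_4 - 0.000303·V_1 - 0.00002564·V_2 = 0
Solving these 3 simultaneous equations (Gaussian elimination) gives:
  V_1 = 7.009 V, V_2 = 2.279 V, V_4 = 1.988 V
I_R2 = (V_1 - V_2)/R2 = (7.009 - 2.279)/560 = 0.008447 A
|I_R2| = 0.008447 A

Final answer: |I_R2| = 0.008447 A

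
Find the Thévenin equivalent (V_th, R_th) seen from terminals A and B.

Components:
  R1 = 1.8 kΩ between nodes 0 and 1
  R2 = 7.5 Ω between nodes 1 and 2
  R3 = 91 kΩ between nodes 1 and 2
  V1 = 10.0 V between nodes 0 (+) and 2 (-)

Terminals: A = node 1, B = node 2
Step 1 — V_th is the open-circuit voltage V_A - V_B (nothing connected across the terminals).
Nodal analysis, taking node 2 as the 0 V reference.
Source V1 fixes V_0 = 10 V.
KCL at each unknown node (sum of currents leaving = 0; resistances in Ω):
  Node 1: (V_1 - 10)/1800 + (V_1 - 0)/7.5 + (V_1 - 0)/91000 = 0
Collecting terms: 0.1339 × V_1 = 0.005556  =>  V_1 = 0.04149 V
V_th = V_1 - V_2 = 0.04149 - 0 = 0.04149 V
Step 2 — R_th: zero the source — replace V1 by a short circuit (node 2 merges into node 0) — and find the resistance seen between A (node 1) and B (node 0).
Reduce the network between node 1 (A) and node 0 (B) by series/parallel combination:
  Rp1 = R1 ‖ R2 ‖ R3 (parallel, all between nodes 0 and 1) = 1/(1/1800 + 1/7.5 + 1/91000) = 7.468 Ω
R_th = 7.468 Ω

Final answer: V_th = 0.04149 V, R_th = 7.468 Ω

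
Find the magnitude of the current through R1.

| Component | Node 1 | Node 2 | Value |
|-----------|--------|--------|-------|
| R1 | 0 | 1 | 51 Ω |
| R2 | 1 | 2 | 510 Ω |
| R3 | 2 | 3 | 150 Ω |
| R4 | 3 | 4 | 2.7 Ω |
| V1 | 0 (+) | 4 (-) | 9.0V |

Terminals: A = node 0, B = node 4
Nodal analysis, taking node 4 as the 0 V reference.
Source V1 fixes V_0 = 9 V.
KCL at each unknown node (sum of currents leaving = 0; resistances in Ω):
  Node 1: (V_1 - 9)/51 + (V_1 - V_2)/510 = 0
  Node 2: (V_2 - V_1)/510 + (V_2 - V_3)/150 = 0
  Node 3: (V_3 - V_2)/150 + (V_3 - 0)/2.7 = 0
Collecting terms (coefficients in siemens):
  0.02157·V_1 - 0.001961·V_2 = 0.1765
  0.008627·V_2 - 0.001961·V_1 - 0.006667·V_3 = 0
  0.377·V_3 - 0.006667·V_2 = 0
Solving these 3 simultaneous equations (Gaussian elimination) gives:
  V_1 = 8.357 V, V_2 = 1.926 V, V_3 = 0.03405 V
I_R1 = (V_0 - V_1)/R1 = (9 - 8.357)/51 = 0.01261 A
|I_R1| = 0.01261 A

Final answer: |I_R1| = 0.01261 A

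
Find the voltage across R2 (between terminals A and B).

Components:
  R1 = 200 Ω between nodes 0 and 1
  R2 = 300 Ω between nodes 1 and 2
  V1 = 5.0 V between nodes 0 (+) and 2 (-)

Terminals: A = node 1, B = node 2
R1 and R2 are in series across V1 (node 0 → node 1 → node 2), and the output A–B is taken across R2, so this is a voltage divider.
Series current: I = V1/(R1 + R2) = 5/(200 + 300) = 5/500 = 0.01 A
V_R2 = I × R2 = V1 × R2/(R1 + R2) = 5 × 300/500 = 3 V

Final answer: 3 V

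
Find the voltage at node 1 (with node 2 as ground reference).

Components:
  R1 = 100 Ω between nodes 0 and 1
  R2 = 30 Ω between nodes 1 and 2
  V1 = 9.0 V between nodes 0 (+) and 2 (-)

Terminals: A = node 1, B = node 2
Nodal analysis, taking node 2 as the 0 V reference.
Source V1 fixes V_0 = 9 V.
KCL at each unknown node (sum of currents leaving = 0; resistances in Ω):
  Node 1: (V_1 - 9)/100 + (V_1 - 0)/30 = 0
Collecting terms: 0.04333 × V_1 = 0.09  =>  V_1 = 2.077 V
The requested potential is V_1 = 2.077 V.

Final answer: V_1 = 2.077 V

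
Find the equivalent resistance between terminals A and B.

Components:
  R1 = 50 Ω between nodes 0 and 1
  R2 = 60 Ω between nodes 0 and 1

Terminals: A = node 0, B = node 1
Reduce the network between node 0 (A) and node 1 (B) by series/parallel combination:
  Rp1 = R1 ‖ R2 (parallel, both between nodes 0 and 1) = 1/(1/50 + 1/60) = 27.27 Ω
R_eq = 27.27 Ω

Final answer: 27.27 Ω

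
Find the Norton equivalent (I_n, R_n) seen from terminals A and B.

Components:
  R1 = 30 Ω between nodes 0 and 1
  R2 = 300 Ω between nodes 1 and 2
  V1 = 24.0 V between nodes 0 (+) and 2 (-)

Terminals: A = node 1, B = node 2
Find the Thévenin equivalent first; then I_n = V_th/R_th and R_n = R_th.
Step 1 — V_th is the open-circuit voltage V_A - V_B (nothing connected across the terminals).
Nodal analysis, taking node 2 as the 0 V reference.
Source V1 fixes V_0 = 24 V.
KCL at each unknown node (sum of currents leaving = 0; resistances in Ω):
  Node 1: (V_1 - 24)/30 + (V_1 - 0)/300 = 0
Collecting terms: 0.03667 × V_1 = 0.8  =>  V_1 = 21.82 V
V_th = V_1 - V_2 = 21.82 - 0 = 21.82 V
Step 2 — R_th: zero the source — replace V1 by a short circuit (node 2 merges into node 0) — and find the resistance seen between A (node 1) and B (node 0).
Reduce the network between node 1 (A) and node 0 (B) by series/parallel combination:
  Rp1 = R1 ‖ R2 (parallel, both between nodes 0 and 1) = 1/(1/30 + 1/300) = 27.27 Ω
R_th = 27.27 Ω
I_n = V_th/R_th = 21.82/27.27 = 0.8 A, and R_n = R_th = 27.27 Ω

Final answer: I_n = 0.8 A, R_n = 27.27 Ω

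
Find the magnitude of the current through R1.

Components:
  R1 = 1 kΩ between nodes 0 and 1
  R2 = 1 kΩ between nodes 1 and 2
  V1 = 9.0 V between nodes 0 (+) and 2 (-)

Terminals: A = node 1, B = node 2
Nodal analysis, taking node 2 as the 0 V reference.
Source V1 fixes V_0 = 9 V.
KCL at each unknown node (sum of currents leaving = 0; resistances in Ω):
  Node 1: (V_1 - 9)/1000 + (V_1 - 0)/1000 = 0
Collecting terms: 0.002 × V_1 = 0.009  =>  V_1 = 4.5 V
I_R1 = (V_0 - V_1)/R1 = (9 - 4.5)/1000 = 0.0045 A
|I_R1| = 0.0045 A

Final answer: |I_R1| = 0.0045 A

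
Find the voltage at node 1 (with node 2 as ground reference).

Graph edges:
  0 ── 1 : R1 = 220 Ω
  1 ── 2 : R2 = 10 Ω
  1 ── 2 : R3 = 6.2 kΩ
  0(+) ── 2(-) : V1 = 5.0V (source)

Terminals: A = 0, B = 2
Nodal analysis, taking node 2 as the 0 V reference.
Source V1 fixes V_0 = 5 V.
KCL at each unknown node (sum of currents leaving = 0; resistances in Ω):
  Node 1: (V_1 - 5)/220 + (V_1 - 0)/10 + (V_1 - 0)/6200 = 0
Collecting terms: 0.1047 × V_1 = 0.02273  =>  V_1 = 0.2171 V
The requested potential is V_1 = 0.2171 V.

Final answer: V_1 = 0.2171 V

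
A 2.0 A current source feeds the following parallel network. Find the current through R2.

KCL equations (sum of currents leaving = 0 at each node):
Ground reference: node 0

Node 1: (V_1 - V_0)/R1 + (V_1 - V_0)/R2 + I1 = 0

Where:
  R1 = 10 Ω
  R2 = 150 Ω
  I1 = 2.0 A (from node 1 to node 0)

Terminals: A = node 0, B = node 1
All resistors sit directly between nodes 0 and 1, so they are in parallel and share one voltage V; the full source current 2 A splits among them.
1/R_par = 1/10 + 1/150 = 0.1067 S  =>  R_par = 9.375 Ω
V = I × R_par = 2 × 9.375 = 18.75 V
I_R2 = V/R2 = 18.75/150 = 0.125 A

Final answer: 0.125 A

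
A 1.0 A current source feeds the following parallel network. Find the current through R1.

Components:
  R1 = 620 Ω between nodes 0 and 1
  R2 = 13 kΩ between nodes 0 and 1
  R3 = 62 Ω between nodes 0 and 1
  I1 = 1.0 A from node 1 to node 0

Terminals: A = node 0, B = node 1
All resistors sit directly between nodes 0 and 1, so they are in parallel and share one voltage V; the full source current 1 A splits among them.
1/R_par = 1/620 + 1/13000 + 1/62 = 0.01782 S  =>  R_par = 56.12 Ω
V = I × R_par = 1 × 56.12 = 56.12 V
I_R1 = V/R1 = 56.12/620 = 0.09052 A

Final answer: 0.09052 A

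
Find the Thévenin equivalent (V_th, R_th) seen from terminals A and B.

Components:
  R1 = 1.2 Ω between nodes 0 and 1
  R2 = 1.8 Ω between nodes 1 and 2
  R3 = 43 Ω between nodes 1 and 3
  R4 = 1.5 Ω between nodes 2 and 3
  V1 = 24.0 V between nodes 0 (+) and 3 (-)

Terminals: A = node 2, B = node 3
Step 1 — V_th is the open-circuit voltage V_A - V_B (nothing connected across the terminals).
Nodal analysis, taking node 3 as the 0 V reference.
Source V1 fixes V_0 = 24 V.
KCL at each unknown node (sum of currents leaving = 0; resistances in Ω):
  Node 1: (V_1 - 24)/1.2 + (V_1 - V_2)/1.8 + (V_1 - 0)/43 = 0
  Node 2: (V_2 - V_1)/1.8 + (V_2 - 0)/1.5 = 0
Collecting terms (coefficients in siemens):
  1.412·V_1 - 0.5556·V_2 = 20
  1.222·V_2 - 0.5556·V_1 = 0
Determinant D = (1.412)(1.222) - (-0.5556)(-0.5556) = 1.417
V_1 = [(20)(1.222) - (-0.5556)(0)]/D = 17.25 V
V_2 = [(1.412)(0) - (20)(-0.5556)]/D = 7.84 V
V_th = V_2 - V_3 = 7.84 - 0 = 7.84 V
Step 2 — R_th: zero the source — replace V1 by a short circuit (node 3 merges into node 0) — and find the resistance seen between A (node 2) and B (node 0).
Reduce the network between node 2 (A) and node 0 (B) by series/parallel combination:
  Rp1 = R1 ‖ R3 (parallel, both between nodes 0 and 1) = 1/(1/1.2 + 1/43) = 1.167 Ω
  Rs1 = R2 + Rp1 (series, joined only at node 1) = 1.8 + 1.167 = 2.967 Ω
  Rp2 = R4 ‖ Rs1 (parallel, both between nodes 0 and 2) = 1/(1/1.5 + 1/2.967) = 0.9964 Ω
R_th = 0.9964 Ω

Final answer: V_th = 7.84 V, R_th = 0.9964 Ω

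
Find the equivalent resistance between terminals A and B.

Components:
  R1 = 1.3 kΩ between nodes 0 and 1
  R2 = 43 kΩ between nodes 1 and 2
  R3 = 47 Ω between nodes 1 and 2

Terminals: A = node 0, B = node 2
Reduce the network between node 0 (A) and node 2 (B) by series/parallel combination:
  Rp1 = R2 ‖ R3 (parallel, both between nodes 1 and 2) = 1/(1/43000 + 1/47) = 46.95 Ω
  Rs1 = R1 + Rp1 (series, joined only at node 1) = 1300 + 46.95 = 1347 Ω
R_eq = 1.347 kΩ

Final answer: 1.347 kΩ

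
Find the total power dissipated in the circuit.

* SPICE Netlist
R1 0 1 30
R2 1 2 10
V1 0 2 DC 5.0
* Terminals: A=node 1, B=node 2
Nodal analysis, taking node 2 as the 0 V reference.
Source V1 fixes V_0 = 5 V.
KCL at each unknown node (sum of currents leaving = 0; resistances in Ω):
  Node 1: (V_1 - 5)/30 + (V_1 - 0)/10 = 0
Collecting terms: 0.1333 × V_1 = 0.1667  =>  V_1 = 1.25 V
Power in each resistor, P = (ΔV)²/R:
  P_R1 = (5 - 1.25)²/30 = 0.4688 W
  P_R2 = (1.25 - 0)²/10 = 0.1562 W
P_total = P_R1 + P_R2 = 0.625 W

Final answer: 0.625 W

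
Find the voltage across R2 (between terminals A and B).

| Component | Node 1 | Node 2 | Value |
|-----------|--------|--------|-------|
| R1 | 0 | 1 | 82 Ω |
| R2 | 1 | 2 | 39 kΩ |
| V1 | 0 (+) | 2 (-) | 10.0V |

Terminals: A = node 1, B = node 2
R1 and R2 are in series across V1 (node 0 → node 1 → node 2), and the output A–B is taken across R2, so this is a voltage divider.
Series current: I = V1/(R1 + R2) = 10/(82 + 39000) = 10/39080 = 0.0002559 A
V_R2 = I × R2 = V1 × R2/(R1 + R2) = 10 × 39000/39080 = 9.979 V

Final answer: 9.979 V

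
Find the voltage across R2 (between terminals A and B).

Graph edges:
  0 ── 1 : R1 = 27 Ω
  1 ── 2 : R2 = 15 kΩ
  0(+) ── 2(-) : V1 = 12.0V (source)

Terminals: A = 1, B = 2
R1 and R2 are in series across V1 (node 0 → node 1 → node 2), and the output A–B is taken across R2, so this is a voltage divider.
Series current: I = V1/(R1 + R2) = 12/(27 + 15000) = 12/15030 = 0.0007986 A
V_R2 = I × R2 = V1 × R2/(R1 + R2) = 12 × 15000/15030 = 11.98 V

Final answer: 11.98 V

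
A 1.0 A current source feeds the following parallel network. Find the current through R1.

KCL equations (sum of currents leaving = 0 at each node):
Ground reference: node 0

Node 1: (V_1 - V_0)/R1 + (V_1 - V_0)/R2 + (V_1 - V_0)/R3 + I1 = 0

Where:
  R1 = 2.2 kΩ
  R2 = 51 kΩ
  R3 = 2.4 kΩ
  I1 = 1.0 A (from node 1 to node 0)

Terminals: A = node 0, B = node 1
All resistors sit directly between nodes 0 and 1, so they are in parallel and share one voltage V; the full source current 1 A splits among them.
1/R_par = 1/2200 + 1/51000 + 1/2400 = 0.0008908 S  =>  R_par = 1123 Ω
V = I × R_par = 1 × 1123 = 1123 V
I_R1 = V/R1 = 1123/2200 = 0.5103 A

Final answer: 0.5103 A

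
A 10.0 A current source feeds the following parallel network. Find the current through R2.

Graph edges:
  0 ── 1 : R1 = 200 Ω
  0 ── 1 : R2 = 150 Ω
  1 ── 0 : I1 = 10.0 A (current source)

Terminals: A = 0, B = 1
All resistors sit directly between nodes 0 and 1, so they are in parallel and share one voltage V; the full source current 10 A splits among them.
1/R_par = 1/200 + 1/150 = 0.01167 S  =>  R_par = 85.71 Ω
V = I × R_par = 10 × 85.71 = 857.1 V
I_R2 = V/R2 = 857.1/150 = 5.714 A

Final answer: 5.714 A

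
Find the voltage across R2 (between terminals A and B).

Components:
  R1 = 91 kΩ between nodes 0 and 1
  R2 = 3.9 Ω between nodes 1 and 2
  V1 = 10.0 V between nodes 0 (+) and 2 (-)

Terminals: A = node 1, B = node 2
R1 and R2 are in series across V1 (node 0 → node 1 → node 2), and the output A–B is taken across R2, so this is a voltage divider.
Series current: I = V1/(R1 + R2) = 10/(91000 + 3.9) = 10/91000 = 0.0001099 A
V_R2 = I × R2 = V1 × R2/(R1 + R2) = 10 × 3.9/91000 = 0.0004286 V

Final answer: 0.0004286 V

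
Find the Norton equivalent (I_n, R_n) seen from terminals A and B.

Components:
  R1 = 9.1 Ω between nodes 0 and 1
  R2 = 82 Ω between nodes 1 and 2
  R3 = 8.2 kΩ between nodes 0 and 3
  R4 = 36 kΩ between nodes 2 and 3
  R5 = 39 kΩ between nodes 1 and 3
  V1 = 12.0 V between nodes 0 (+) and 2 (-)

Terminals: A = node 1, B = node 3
Find the Thévenin equivalent first; then I_n = V_th/R_th and R_n = R_th.
Step 1 — V_th is the open-circuit voltage V_A - V_B (nothing connected across the terminals).
Nodal analysis, taking node 2 as the 0 V reference.
Source V1 fixes V_0 = 12 V.
KCL at each unknown node (sum of currents leaving = 0; resistances in Ω):
  Node 1: (V_1 - 12)/9.1 + (V_1 - 0)/82 + (V_1 - V_3)/39000 = 0
  Node 3: (V_3 - 12)/8200 + (V_3 - 0)/36000 + (V_3 - V_1)/39000 = 0
Collecting terms (coefficients in siemens):
  0.1221·V_1 - 0.00002564·V_3 = 1.319
  0.0001754·V_3 - 0.00002564·V_1 = 0.001463
Determinant D = (0.1221)(0.0001754) - (-0.00002564)(-0.00002564) = 0.00002141
V_1 = [(1.319)(0.0001754) - (-0.00002564)(0.001463)]/D = 10.8 V
V_3 = [(0.1221)(0.001463) - (1.319)(-0.00002564)]/D = 9.924 V
V_th = V_1 - V_3 = 10.8 - 9.924 = 0.8772 V
Step 2 — R_th: zero the source — replace V1 by a short circuit (node 2 merges into node 0) — and find the resistance seen between A (node 1) and B (node 3).
Reduce the network between node 1 (A) and node 3 (B) by series/parallel combination:
  Rp1 = R1 ‖ R2 (parallel, both between nodes 0 and 1) = 1/(1/9.1 + 1/82) = 8.191 Ω
  Rp2 = R3 ‖ R4 (parallel, both between nodes 0 and 3) = 1/(1/8200 + 1/36000) = 6679 Ω
  Rs1 = Rp1 + Rp2 (series, joined only at node 0) = 8.191 + 6679 = 6687 Ω
  Rp3 = R5 ‖ Rs1 (parallel, both between nodes 1 and 3) = 1/(1/39000 + 1/6687) = 5708 Ω
R_th = 5.708 kΩ
I_n = V_th/R_th = 0.8772/5708 = 0.0001537 A, and R_n = R_th = 5.708 kΩ

Final answer: I_n = 0.0001537 A, R_n = 5.708 kΩ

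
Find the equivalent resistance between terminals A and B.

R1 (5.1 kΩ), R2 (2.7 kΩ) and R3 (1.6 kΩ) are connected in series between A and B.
Reduce the network between node 0 (A) and node 3 (B) by series/parallel combination:
  Rs1 = R1 + R2 (series, joined only at node 1) = 5100 + 2700 = 7800 Ω
  Rs2 = R3 + Rs1 (series, joined only at node 2) = 1600 + 7800 = 9400 Ω
R_eq = 9.4 kΩ

Final answer: 9.4 kΩ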